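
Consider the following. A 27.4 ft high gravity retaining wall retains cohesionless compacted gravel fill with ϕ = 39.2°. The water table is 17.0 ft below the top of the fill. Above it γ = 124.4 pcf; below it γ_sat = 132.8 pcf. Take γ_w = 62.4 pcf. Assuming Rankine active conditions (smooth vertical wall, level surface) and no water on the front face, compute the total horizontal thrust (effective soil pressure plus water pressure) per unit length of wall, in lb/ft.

K_a = tan²(45° − φ/2) = 0.2255.
γ' = 132.8 − 62.4 = 70.40 pcf. Depth below WT = 10.4 ft.
σ'_h at WT = K_a γ d_w = 476.8 psf; at base = 476.8 + K_a γ' × 10.4 = 641.9 psf.
P₁ (0–17.0 ft) = ½×476.8×17.0 = 4053. P₂ (17.0–27.4 ft) = ½(476.8+641.9)×10.4 = 5817.
P_w = ½ γ_w h₂² = 0.5×62.4×10.4² = 3375. Total = 4053+5817+3375 = 13240 lb/ft.

13200 lb/ft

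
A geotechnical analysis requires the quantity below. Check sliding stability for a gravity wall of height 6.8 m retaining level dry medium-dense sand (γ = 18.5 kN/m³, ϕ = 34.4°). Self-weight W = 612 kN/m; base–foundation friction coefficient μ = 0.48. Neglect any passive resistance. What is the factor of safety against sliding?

K_a = tan²(45° − 34.4°/2) = 0.2780.
P_a = ½K_aγH² = 0.5×0.2780×18.5×6.8² = 118.9 kN/m, acting at H/3 = 2.267 m above the base.
FS_sliding = μW / P_a = 0.48×612 / 118.9 = 2.471.

2.47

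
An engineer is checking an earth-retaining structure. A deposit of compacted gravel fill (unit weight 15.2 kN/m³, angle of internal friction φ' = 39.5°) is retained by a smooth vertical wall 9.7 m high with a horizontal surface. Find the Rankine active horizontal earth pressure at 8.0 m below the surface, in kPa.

27.0 kPa

K_a = (1 − sin φ)/(1 + sin φ) = 0.2224.
σ_h = K_a γ z = 0.2224 × 15.2 × 8.0 = 27.05 kPa.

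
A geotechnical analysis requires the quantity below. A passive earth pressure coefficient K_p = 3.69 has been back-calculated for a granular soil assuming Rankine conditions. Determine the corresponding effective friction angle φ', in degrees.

35.0°

K_p = (1+sin φ)/(1−sin φ) ⇒ sin φ = (K_p − 1)/(K_p + 1) = 0.5736.
φ = arcsin(0.5736) = 35.00°.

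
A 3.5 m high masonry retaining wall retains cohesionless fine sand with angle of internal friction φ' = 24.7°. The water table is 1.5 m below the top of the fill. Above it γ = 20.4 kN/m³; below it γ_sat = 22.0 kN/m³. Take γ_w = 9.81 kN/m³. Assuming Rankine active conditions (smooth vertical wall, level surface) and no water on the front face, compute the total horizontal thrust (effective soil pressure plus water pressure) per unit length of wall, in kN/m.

64.2 kN/m

K_a = tan²(45° − φ/2) = 0.4106.
γ' = 22.0 − 9.81 = 12.19 kN/m³. Depth below WT = 2.0 m.
σ'_h at WT = K_a γ d_w = 12.56 kPa; at base = 12.56 + K_a γ' × 2.0 = 22.57 kPa.
P₁ (0–1.5 m) = ½×12.56×1.5 = 9.423. P₂ (1.5–3.5 m) = ½(12.56+22.57)×2.0 = 35.14.
P_w = ½ γ_w h₂² = 0.5×9.81×2.0² = 19.62. Total = 9.423+35.14+19.62 = 64.18 kN/m.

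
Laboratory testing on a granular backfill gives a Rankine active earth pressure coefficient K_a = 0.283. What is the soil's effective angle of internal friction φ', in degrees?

K_a = tan²(45° − φ/2) ⇒ 45° − φ/2 = arctan(√0.283) = 28.01°.
φ = 2(45° − 28.01°) = 33.98°.

34.0°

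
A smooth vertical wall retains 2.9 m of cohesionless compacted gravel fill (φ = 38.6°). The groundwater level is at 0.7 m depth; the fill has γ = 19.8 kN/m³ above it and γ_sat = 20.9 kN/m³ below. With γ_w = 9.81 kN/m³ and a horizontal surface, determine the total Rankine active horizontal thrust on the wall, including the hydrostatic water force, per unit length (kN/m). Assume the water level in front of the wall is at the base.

38.1 kN/m

K_a = tan²(45° − φ/2) = 0.2316.
γ' = 20.9 − 9.81 = 11.09 kN/m³. Depth below WT = 2.2 m.
σ'_h at WT = K_a γ d_w = 3.210 kPa; at base = 3.210 + K_a γ' × 2.2 = 8.861 kPa.
P₁ (0–0.7 m) = ½×3.210×0.7 = 1.124. P₂ (0.7–2.9 m) = ½(3.210+8.861)×2.2 = 13.28.
P_w = ½ γ_w h₂² = 0.5×9.81×2.2² = 23.74. Total = 1.124+13.28+23.74 = 38.14 kN/m.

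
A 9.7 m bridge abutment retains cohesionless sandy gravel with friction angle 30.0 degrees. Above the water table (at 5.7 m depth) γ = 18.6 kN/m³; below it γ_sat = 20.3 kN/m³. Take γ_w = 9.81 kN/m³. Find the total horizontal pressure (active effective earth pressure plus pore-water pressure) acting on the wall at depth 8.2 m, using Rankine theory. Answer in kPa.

68.6 kPa

K_a = (1 − sin φ)/(1 + sin φ) = 0.3333.
γ' = 20.3 − 9.81 = 10.49 kN/m³.
Effective vertical stress at 8.2 m: σ'_v = 18.6×5.7 + 10.49×2.50 = 132.2 kPa.
σ'_h = K_a σ'_v = 0.3333 × 132.2 = 44.08 kPa; u = γ_w × 2.50 = 24.52 kPa.
Total σ_h = 44.08 + 24.52 = 68.61 kPa.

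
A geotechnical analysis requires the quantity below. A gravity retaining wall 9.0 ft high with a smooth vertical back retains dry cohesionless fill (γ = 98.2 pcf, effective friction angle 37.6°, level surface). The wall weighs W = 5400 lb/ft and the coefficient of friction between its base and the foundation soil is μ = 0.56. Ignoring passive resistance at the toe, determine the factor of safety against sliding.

K_a = tan²(45° − 37.6°/2) = 0.2421.
P_a = ½K_aγH² = 0.5×0.2421×98.2×9.0² = 963.0 lb/ft, acting at H/3 = 3.000 ft above the base.
FS_sliding = μW / P_a = 0.56×5400 / 963.0 = 3.140.

3.14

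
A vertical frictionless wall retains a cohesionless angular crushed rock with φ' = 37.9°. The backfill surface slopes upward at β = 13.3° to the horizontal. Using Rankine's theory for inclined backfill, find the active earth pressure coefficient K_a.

0.255

K_a = cos β · (cos β − √(cos²β − cos²φ)) / (cos β + √(cos²β − cos²φ)).
cos β = 0.9732, cos φ = 0.7891, √(cos²β − cos²φ) = 0.5696.
K_a = 0.9732 × (0.9732 − 0.5696)/(0.9732 + 0.5696) = 0.2546.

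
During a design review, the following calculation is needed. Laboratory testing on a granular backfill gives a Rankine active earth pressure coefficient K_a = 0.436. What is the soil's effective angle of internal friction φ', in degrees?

K_a = tan²(45° − φ/2) ⇒ 45° − φ/2 = arctan(√0.436) = 33.44°.
φ = 2(45° − 33.44°) = 23.13°.

23.1°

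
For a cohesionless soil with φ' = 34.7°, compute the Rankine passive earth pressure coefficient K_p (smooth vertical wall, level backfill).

K_p = (1 + sin φ)/(1 − sin φ) = tan²(45° + 34.7°/2) = 3.643.

3.64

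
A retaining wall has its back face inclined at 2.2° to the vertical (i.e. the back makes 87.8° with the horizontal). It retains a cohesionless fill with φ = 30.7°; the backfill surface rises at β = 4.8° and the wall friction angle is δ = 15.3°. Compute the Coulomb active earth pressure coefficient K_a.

K_a = sin²(α+φ) / [sin²α · sin(α−δ) · (1 + √{sin(φ+δ)sin(φ−β) / (sin(α−δ)sin(α+β))})²].
With α = 87.8°, φ = 30.7°, δ = 15.3°, β = 4.8°: K_a = 0.3272.

0.327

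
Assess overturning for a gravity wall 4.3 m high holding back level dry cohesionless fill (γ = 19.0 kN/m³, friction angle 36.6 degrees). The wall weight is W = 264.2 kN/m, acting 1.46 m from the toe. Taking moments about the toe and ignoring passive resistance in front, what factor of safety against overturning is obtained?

6.06

K_a = tan²(45° − 36.6°/2) = 0.2530.
P_a = ½K_aγH² = 0.5×0.2530×19.0×4.3² = 44.43 kN/m, acting at H/3 = 1.433 m above the base.
Overturning moment M_o = P_a × H/3 = 44.43 × 1.433 = 63.69.
Resisting moment M_r = W × 1.46 = 264.2 × 1.46 = 385.7.
FS_overturning = M_r/M_o = 385.7/63.69 = 6.057.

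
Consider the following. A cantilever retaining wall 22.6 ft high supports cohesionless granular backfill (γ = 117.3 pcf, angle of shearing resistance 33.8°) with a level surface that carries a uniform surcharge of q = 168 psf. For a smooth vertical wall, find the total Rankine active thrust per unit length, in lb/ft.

9620 lb/ft

K_a = tan²(45° − φ/2) = 0.2851.
Soil triangle: ½ K_a γ H² = 0.5×0.2851×117.3×22.6² = 8541 lb/ft.
Surcharge rectangle: K_a q H = 0.2851×168×22.6 = 1082 lb/ft.
Total = 8541 + 1082 = 9623 lb/ft.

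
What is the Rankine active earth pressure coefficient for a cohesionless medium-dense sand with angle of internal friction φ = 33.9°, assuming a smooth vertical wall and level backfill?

K_a = (1 − sin φ)/(1 + sin φ) = (1 − sin 33.9°)/(1 + sin 33.9°) = 0.2839.

0.284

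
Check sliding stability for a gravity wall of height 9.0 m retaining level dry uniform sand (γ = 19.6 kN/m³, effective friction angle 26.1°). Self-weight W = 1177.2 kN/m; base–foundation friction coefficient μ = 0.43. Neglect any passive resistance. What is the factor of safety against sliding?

1.64

K_a = tan²(45° − 26.1°/2) = 0.3889.
P_a = ½K_aγH² = 0.5×0.3889×19.6×9.0² = 308.7 kN/m, acting at H/3 = 3.000 m above the base.
FS_sliding = μW / P_a = 0.43×1177.2 / 308.7 = 1.640.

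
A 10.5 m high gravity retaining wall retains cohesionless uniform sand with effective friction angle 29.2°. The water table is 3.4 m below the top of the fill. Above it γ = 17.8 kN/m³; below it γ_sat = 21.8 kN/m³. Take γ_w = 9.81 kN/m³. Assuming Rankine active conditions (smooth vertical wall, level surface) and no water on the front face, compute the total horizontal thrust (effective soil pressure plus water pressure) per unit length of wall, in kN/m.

K_a = tan²(45° − φ/2) = 0.3442.
γ' = 21.8 − 9.81 = 11.99 kN/m³. Depth below WT = 7.1 m.
σ'_h at WT = K_a γ d_w = 20.83 kPa; at base = 20.83 + K_a γ' × 7.1 = 50.13 kPa.
P₁ (0–3.4 m) = ½×20.83×3.4 = 35.41. P₂ (3.4–10.5 m) = ½(20.83+50.13)×7.1 = 251.9.
P_w = ½ γ_w h₂² = 0.5×9.81×7.1² = 247.3. Total = 35.41+251.9+247.3 = 534.6 kN/m.

535 kN/m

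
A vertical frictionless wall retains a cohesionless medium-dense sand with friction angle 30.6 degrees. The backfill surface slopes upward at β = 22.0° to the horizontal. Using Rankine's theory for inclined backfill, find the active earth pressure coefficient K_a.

0.425

K_a = cos β · (cos β − √(cos²β − cos²φ)) / (cos β + √(cos²β − cos²φ)).
cos β = 0.9272, cos φ = 0.8607, √(cos²β − cos²φ) = 0.3447.
K_a = 0.9272 × (0.9272 − 0.3447)/(0.9272 + 0.3447) = 0.4247.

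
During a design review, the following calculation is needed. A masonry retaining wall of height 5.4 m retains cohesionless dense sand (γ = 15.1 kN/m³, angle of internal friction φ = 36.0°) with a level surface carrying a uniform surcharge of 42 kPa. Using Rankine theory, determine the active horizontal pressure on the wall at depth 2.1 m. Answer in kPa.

K_a = (1 − sin φ)/(1 + sin φ) = 0.2596.
σ_v = γz + q = 15.1 × 2.1 + 42 = 73.71 kPa.
σ_h = K_a σ_v = 0.2596 × 73.71 = 19.14 kPa.

19.1 kPa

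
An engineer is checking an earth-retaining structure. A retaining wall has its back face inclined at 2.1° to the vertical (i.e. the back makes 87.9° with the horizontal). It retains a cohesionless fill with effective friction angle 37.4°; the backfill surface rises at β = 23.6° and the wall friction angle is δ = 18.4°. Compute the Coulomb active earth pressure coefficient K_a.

0.327

K_a = sin²(α+φ) / [sin²α · sin(α−δ) · (1 + √{sin(φ+δ)sin(φ−β) / (sin(α−δ)sin(α+β))})²].
With α = 87.9°, φ = 37.4°, δ = 18.4°, β = 23.6°: K_a = 0.3269.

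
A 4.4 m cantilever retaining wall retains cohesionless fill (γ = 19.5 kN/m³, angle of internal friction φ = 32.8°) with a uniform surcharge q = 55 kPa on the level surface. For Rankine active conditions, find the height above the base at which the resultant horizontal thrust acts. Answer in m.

K_a = 0.2973.
Triangular part P₁ = ½K_aγH² = 56.11 at H/3 = 1.467 m; rectangular part P₂ = K_a q H = 71.94 at H/2 = 2.200 m.
ȳ = (P₁·1.467 + P₂·2.200)/(P₁+P₂) = 1.879 m.

1.88 m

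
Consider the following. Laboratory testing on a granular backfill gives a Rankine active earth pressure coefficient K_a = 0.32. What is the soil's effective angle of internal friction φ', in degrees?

K_a = tan²(45° − φ/2) ⇒ 45° − φ/2 = arctan(√0.32) = 29.50°.
φ = 2(45° − 29.50°) = 31.01°.

31.0°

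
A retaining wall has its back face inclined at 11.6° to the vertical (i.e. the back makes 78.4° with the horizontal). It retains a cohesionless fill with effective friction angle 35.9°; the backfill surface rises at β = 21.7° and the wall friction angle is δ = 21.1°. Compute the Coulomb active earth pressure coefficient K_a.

0.458

K_a = sin²(α+φ) / [sin²α · sin(α−δ) · (1 + √{sin(φ+δ)sin(φ−β) / (sin(α−δ)sin(α+β))})²].
With α = 78.4°, φ = 35.9°, δ = 21.1°, β = 21.7°: K_a = 0.4582.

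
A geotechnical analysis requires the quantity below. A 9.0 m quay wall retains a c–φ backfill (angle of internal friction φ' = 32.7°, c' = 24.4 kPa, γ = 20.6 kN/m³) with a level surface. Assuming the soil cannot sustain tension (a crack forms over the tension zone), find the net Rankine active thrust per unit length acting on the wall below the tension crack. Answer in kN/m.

K_a = 0.2985; √K_a = 0.5464.
Tension-crack depth z_c = 2c/(γ√K_a) = 2×24.4/(20.6×0.5464) = 4.336 m.
σ_a at base = K_a γ H − 2c√K_a = 0.2985×20.6×9.0 − 2×24.4×0.5464 = 28.68 kPa.
P_a = ½ × 28.68 × (H − z_c) = 0.5×28.68×4.664 = 66.88 kN/m.

66.9 kN/m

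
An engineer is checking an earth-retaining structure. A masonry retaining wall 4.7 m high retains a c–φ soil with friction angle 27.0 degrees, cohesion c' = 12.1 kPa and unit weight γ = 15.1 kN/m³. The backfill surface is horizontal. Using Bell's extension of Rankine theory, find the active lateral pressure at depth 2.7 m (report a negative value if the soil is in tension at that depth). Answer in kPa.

0.480 kPa

K_a = (1 − sin φ)/(1 + sin φ) = 0.3755.
σ_a = K_a γ z − 2c√K_a = 0.3755×15.1×2.7 − 2×12.1×0.6128 = 0.4804 kPa.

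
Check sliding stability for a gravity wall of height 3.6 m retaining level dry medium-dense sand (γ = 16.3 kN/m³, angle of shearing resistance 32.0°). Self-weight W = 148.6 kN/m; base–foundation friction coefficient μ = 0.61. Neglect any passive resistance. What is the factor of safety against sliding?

K_a = tan²(45° − 32.0°/2) = 0.3073.
P_a = ½K_aγH² = 0.5×0.3073×16.3×3.6² = 32.45 kN/m, acting at H/3 = 1.200 m above the base.
FS_sliding = μW / P_a = 0.61×148.6 / 32.45 = 2.793.

2.79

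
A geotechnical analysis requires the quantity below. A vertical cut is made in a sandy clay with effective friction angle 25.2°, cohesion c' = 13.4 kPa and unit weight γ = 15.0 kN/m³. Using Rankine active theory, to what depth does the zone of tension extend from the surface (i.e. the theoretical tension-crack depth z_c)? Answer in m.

2.82 m

K_a = tan²(45° − 25.2°/2) = 0.4027; √K_a = 0.6346.
The active pressure is zero where K_a γ z = 2c√K_a, so z_c = 2c/(γ√K_a) = 2×13.4/(15.0×0.6346) = 2.815 m.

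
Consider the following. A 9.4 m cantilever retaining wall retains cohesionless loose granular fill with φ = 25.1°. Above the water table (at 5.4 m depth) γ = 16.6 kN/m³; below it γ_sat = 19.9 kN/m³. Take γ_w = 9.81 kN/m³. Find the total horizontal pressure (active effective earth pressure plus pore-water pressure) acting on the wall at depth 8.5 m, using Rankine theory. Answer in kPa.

79.3 kPa

K_a = (1 − sin φ)/(1 + sin φ) = 0.4043.
γ' = 19.9 − 9.81 = 10.09 kN/m³.
Effective vertical stress at 8.5 m: σ'_v = 16.6×5.4 + 10.09×3.10 = 120.9 kPa.
σ'_h = K_a σ'_v = 0.4043 × 120.9 = 48.89 kPa; u = γ_w × 3.10 = 30.41 kPa.
Total σ_h = 48.89 + 30.41 = 79.30 kPa.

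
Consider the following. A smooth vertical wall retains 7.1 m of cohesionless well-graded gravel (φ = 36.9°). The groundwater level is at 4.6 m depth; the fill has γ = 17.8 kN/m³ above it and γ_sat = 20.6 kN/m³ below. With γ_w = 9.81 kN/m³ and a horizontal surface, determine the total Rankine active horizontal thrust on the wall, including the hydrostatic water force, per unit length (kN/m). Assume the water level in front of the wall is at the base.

K_a = tan²(45° − φ/2) = 0.2497.
γ' = 20.6 − 9.81 = 10.79 kN/m³. Depth below WT = 2.5 m.
σ'_h at WT = K_a γ d_w = 20.44 kPa; at base = 20.44 + K_a γ' × 2.5 = 27.18 kPa.
P₁ (0–4.6 m) = ½×20.44×4.6 = 47.02. P₂ (4.6–7.1 m) = ½(20.44+27.18)×2.5 = 59.53.
P_w = ½ γ_w h₂² = 0.5×9.81×2.5² = 30.66. Total = 47.02+59.53+30.66 = 137.2 kN/m.

137 kN/m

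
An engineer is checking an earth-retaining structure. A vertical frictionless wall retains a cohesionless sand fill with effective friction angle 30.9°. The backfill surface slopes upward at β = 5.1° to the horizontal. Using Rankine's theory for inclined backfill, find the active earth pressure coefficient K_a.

0.325

K_a = cos β · (cos β − √(cos²β − cos²φ)) / (cos β + √(cos²β − cos²φ)).
cos β = 0.9960, cos φ = 0.8581, √(cos²β − cos²φ) = 0.5058.
K_a = 0.9960 × (0.9960 − 0.5058)/(0.9960 + 0.5058) = 0.3251.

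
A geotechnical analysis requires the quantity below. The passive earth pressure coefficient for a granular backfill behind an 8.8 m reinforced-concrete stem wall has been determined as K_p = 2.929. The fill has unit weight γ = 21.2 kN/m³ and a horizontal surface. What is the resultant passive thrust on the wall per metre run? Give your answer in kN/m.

P = ½ K_p γ H² = 0.5 × 2.929 × 21.2 × 8.8² = 2404 kN/m.

2400 kN/m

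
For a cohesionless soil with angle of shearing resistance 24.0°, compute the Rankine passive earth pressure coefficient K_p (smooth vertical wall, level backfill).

K_p = (1 + sin φ)/(1 − sin φ) = tan²(45° + 24.0°/2) = 2.371.

2.37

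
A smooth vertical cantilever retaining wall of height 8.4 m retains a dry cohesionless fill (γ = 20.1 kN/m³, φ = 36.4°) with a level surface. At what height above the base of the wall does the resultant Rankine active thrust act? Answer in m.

2.80 m

K_a = 0.2552.
The pressure distribution is triangular, so the resultant acts at H/3 above the base = 8.4/3 = 2.800 m.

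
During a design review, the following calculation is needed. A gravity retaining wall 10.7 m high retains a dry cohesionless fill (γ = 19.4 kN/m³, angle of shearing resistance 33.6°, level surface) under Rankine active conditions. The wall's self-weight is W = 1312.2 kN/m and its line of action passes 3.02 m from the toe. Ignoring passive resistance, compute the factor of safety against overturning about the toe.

K_a = tan²(45° − 33.6°/2) = 0.2875.
P_a = ½K_aγH² = 0.5×0.2875×19.4×10.7² = 319.3 kN/m, acting at H/3 = 3.567 m above the base.
Overturning moment M_o = P_a × H/3 = 319.3 × 3.567 = 1139.
Resisting moment M_r = W × 3.02 = 1312.2 × 3.02 = 3963.
FS_overturning = M_r/M_o = 3963/1139 = 3.480.

3.48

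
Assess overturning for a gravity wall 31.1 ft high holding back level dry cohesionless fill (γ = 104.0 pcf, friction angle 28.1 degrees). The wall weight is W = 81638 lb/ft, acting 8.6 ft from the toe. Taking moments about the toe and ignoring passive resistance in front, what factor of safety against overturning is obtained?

K_a = tan²(45° − 28.1°/2) = 0.3596.
P_a = ½K_aγH² = 0.5×0.3596×104.0×31.1² = 18090 lb/ft, acting at H/3 = 10.37 ft above the base.
Overturning moment M_o = P_a × H/3 = 18090 × 10.37 = 187500.
Resisting moment M_r = W × 8.6 = 81638 × 8.6 = 702100.
FS_overturning = M_r/M_o = 702100/187500 = 3.745.

3.74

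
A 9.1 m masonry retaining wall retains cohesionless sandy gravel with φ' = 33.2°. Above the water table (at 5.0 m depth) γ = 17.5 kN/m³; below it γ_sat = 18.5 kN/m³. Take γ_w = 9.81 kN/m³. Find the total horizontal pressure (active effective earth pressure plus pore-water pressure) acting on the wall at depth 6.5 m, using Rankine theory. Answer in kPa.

44.1 kPa

K_a = (1 − sin φ)/(1 + sin φ) = 0.2924.
γ' = 18.5 − 9.81 = 8.690 kN/m³.
Effective vertical stress at 6.5 m: σ'_v = 17.5×5.0 + 8.690×1.50 = 100.5 kPa.
σ'_h = K_a σ'_v = 0.2924 × 100.5 = 29.39 kPa; u = γ_w × 1.50 = 14.71 kPa.
Total σ_h = 29.39 + 14.71 = 44.11 kPa.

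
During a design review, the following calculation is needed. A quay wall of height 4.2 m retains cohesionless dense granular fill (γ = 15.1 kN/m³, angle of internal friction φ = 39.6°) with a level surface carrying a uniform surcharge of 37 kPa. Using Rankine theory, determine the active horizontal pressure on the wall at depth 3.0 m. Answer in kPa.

K_a = (1 − sin φ)/(1 + sin φ) = 0.2214.
σ_v = γz + q = 15.1 × 3.0 + 37 = 82.30 kPa.
σ_h = K_a σ_v = 0.2214 × 82.30 = 18.22 kPa.

18.2 kPa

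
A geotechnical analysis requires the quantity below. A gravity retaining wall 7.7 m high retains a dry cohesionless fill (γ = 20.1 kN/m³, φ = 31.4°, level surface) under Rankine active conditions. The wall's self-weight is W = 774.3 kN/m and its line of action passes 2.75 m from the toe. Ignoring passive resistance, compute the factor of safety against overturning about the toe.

K_a = tan²(45° − 31.4°/2) = 0.3149.
P_a = ½K_aγH² = 0.5×0.3149×20.1×7.7² = 187.6 kN/m, acting at H/3 = 2.567 m above the base.
Overturning moment M_o = P_a × H/3 = 187.6 × 2.567 = 481.6.
Resisting moment M_r = W × 2.75 = 774.3 × 2.75 = 2129.
FS_overturning = M_r/M_o = 2129/481.6 = 4.421.

4.42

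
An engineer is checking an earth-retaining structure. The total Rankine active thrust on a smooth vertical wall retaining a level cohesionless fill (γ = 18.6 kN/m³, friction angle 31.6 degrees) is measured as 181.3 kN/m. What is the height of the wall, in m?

7.90 m

K_a = 0.3123. P_a = ½ K_a γ H² ⇒ H = √(2P_a/(K_a γ)).
H = √(2×181.3/(0.3123×18.6)) = 7.900 m.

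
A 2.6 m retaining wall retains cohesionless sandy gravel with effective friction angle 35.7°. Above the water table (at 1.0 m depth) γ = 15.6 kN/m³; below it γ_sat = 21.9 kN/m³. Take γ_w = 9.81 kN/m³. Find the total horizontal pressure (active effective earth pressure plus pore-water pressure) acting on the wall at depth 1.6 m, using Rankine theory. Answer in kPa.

K_a = (1 − sin φ)/(1 + sin φ) = 0.2630.
γ' = 21.9 − 9.81 = 12.09 kN/m³.
Effective vertical stress at 1.6 m: σ'_v = 15.6×1.0 + 12.09×0.600 = 22.85 kPa.
σ'_h = K_a σ'_v = 0.2630 × 22.85 = 6.010 kPa; u = γ_w × 0.600 = 5.886 kPa.
Total σ_h = 6.010 + 5.886 = 11.90 kPa.

11.9 kPa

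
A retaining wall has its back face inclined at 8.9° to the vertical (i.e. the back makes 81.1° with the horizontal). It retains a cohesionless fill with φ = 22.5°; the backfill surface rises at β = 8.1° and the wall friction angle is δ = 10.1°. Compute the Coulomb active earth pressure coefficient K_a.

K_a = sin²(α+φ) / [sin²α · sin(α−δ) · (1 + √{sin(φ+δ)sin(φ−β) / (sin(α−δ)sin(α+β))})²].
With α = 81.1°, φ = 22.5°, δ = 10.1°, β = 8.1°: K_a = 0.5403.

0.540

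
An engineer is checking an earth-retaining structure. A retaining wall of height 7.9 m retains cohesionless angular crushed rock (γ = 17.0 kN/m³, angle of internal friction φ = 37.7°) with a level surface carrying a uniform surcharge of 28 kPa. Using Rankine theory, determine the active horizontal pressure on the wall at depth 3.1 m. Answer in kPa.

19.5 kPa

K_a = (1 − sin φ)/(1 + sin φ) = 0.2411.
σ_v = γz + q = 17.0 × 3.1 + 28 = 80.70 kPa.
σ_h = K_a σ_v = 0.2411 × 80.70 = 19.45 kPa.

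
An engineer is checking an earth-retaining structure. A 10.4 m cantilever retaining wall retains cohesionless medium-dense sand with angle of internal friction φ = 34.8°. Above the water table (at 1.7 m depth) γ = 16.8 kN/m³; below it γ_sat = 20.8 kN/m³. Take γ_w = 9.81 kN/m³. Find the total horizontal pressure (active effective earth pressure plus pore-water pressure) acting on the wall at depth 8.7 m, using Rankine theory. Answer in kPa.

K_a = (1 − sin φ)/(1 + sin φ) = 0.2733.
γ' = 20.8 − 9.81 = 10.99 kN/m³.
Effective vertical stress at 8.7 m: σ'_v = 16.8×1.7 + 10.99×7.00 = 105.5 kPa.
σ'_h = K_a σ'_v = 0.2733 × 105.5 = 28.83 kPa; u = γ_w × 7.00 = 68.67 kPa.
Total σ_h = 28.83 + 68.67 = 97.50 kPa.

97.5 kPa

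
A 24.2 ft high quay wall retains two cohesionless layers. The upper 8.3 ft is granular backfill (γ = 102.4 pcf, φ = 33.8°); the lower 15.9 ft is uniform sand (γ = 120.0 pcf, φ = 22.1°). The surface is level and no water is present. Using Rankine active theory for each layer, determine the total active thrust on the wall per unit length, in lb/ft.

K_a1 = tan²(45°−33.8°/2) = 0.2851; K_a2 = tan²(45°−22.1°/2) = 0.4533.
Layer 1: σ at base = K_a1 γ₁ h₁ = 242.3 psf; P₁ = ½×242.3×8.3 = 1006.
Layer 2: σ_v at top = γ₁h₁ = 849.9; σ_h top = K_a2×849.9 = 385.2; σ_h base = K_a2×(849.9+120.0×15.9) = 1250.
P₂ = ½(385.2+1250)×15.9 = 13000. Total P_a = 1006+13000 = 14010 lb/ft.

14000 lb/ft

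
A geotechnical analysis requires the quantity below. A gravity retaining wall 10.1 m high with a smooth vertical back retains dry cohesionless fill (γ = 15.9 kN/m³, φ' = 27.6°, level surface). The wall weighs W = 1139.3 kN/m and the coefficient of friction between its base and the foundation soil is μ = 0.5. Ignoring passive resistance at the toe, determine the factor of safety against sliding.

K_a = tan²(45° − 27.6°/2) = 0.3668.
P_a = ½K_aγH² = 0.5×0.3668×15.9×10.1² = 297.4 kN/m, acting at H/3 = 3.367 m above the base.
FS_sliding = μW / P_a = 0.5×1139.3 / 297.4 = 1.915.

1.92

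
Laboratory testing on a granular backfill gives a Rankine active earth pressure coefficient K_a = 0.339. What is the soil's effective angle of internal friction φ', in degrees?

29.6°

K_a = tan²(45° − φ/2) ⇒ 45° − φ/2 = arctan(√0.339) = 30.21°.
φ = 2(45° − 30.21°) = 29.58°.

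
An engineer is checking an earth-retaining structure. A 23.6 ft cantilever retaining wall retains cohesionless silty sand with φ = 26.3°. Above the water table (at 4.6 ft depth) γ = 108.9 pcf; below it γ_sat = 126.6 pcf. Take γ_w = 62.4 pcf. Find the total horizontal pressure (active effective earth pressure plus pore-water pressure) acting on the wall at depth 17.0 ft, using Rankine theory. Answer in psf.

1270 psf

K_a = (1 − sin φ)/(1 + sin φ) = 0.3859.
γ' = 126.6 − 62.4 = 64.20 pcf.
Effective vertical stress at 17.0 ft: σ'_v = 108.9×4.6 + 64.20×12.4 = 1297 psf.
σ'_h = K_a σ'_v = 0.3859 × 1297 = 500.6 psf; u = γ_w × 12.4 = 773.8 psf.
Total σ_h = 500.6 + 773.8 = 1274 psf.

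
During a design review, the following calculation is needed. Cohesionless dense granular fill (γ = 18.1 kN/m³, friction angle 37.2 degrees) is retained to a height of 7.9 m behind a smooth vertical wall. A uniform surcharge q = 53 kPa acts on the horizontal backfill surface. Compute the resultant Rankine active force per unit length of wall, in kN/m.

K_a = tan²(45° − φ/2) = 0.2464.
Soil triangle: ½ K_a γ H² = 0.5×0.2464×18.1×7.9² = 139.2 kN/m.
Surcharge rectangle: K_a q H = 0.2464×53×7.9 = 103.2 kN/m.
Total = 139.2 + 103.2 = 242.4 kN/m.

242 kN/m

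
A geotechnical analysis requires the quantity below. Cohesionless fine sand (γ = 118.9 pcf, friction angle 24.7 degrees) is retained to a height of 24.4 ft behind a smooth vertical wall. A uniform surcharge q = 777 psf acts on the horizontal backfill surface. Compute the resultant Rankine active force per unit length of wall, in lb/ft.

K_a = tan²(45° − φ/2) = 0.4106.
Soil triangle: ½ K_a γ H² = 0.5×0.4106×118.9×24.4² = 14530 lb/ft.
Surcharge rectangle: K_a q H = 0.4106×777×24.4 = 7784 lb/ft.
Total = 14530 + 7784 = 22320 lb/ft.

22300 lb/ft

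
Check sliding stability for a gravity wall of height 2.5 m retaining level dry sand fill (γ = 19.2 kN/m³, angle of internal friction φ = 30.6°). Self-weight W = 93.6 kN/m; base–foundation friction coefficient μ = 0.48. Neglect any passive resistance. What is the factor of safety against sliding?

K_a = tan²(45° − 30.6°/2) = 0.3253.
P_a = ½K_aγH² = 0.5×0.3253×19.2×2.5² = 19.52 kN/m, acting at H/3 = 0.8333 m above the base.
FS_sliding = μW / P_a = 0.48×93.6 / 19.52 = 2.302.

2.30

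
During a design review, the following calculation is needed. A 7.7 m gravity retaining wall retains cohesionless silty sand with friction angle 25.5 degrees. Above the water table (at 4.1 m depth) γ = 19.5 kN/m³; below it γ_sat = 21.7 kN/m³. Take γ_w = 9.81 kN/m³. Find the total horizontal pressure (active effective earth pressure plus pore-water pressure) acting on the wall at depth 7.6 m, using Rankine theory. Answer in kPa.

K_a = (1 − sin φ)/(1 + sin φ) = 0.3981.
γ' = 21.7 − 9.81 = 11.89 kN/m³.
Effective vertical stress at 7.6 m: σ'_v = 19.5×4.1 + 11.89×3.50 = 121.6 kPa.
σ'_h = K_a σ'_v = 0.3981 × 121.6 = 48.40 kPa; u = γ_w × 3.50 = 34.34 kPa.
Total σ_h = 48.40 + 34.34 = 82.73 kPa.

82.7 kPa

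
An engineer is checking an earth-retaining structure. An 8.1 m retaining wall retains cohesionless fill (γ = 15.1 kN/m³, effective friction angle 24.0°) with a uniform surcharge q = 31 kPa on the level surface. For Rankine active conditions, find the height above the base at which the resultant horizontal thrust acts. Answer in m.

K_a = 0.4217.
Triangular part P₁ = ½K_aγH² = 208.9 at H/3 = 2.700 m; rectangular part P₂ = K_a q H = 105.9 at H/2 = 4.050 m.
ȳ = (P₁·2.700 + P₂·4.050)/(P₁+P₂) = 3.154 m.

3.15 m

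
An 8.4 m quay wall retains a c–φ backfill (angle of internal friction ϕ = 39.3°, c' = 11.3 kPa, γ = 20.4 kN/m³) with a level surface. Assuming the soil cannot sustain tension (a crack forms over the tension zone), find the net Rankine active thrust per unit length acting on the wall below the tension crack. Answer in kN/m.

K_a = 0.2245; √K_a = 0.4738.
Tension-crack depth z_c = 2c/(γ√K_a) = 2×11.3/(20.4×0.4738) = 2.338 m.
σ_a at base = K_a γ H − 2c√K_a = 0.2245×20.4×8.4 − 2×11.3×0.4738 = 27.76 kPa.
P_a = ½ × 27.76 × (H − z_c) = 0.5×27.76×6.062 = 84.12 kN/m.

84.1 kN/m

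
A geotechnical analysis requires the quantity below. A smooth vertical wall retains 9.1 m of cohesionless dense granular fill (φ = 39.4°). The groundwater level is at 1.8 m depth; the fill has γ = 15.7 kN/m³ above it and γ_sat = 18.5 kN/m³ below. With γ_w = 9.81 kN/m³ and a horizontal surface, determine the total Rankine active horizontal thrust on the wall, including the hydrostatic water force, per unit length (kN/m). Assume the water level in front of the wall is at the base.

365 kN/m

K_a = tan²(45° − φ/2) = 0.2234.
γ' = 18.5 − 9.81 = 8.690 kN/m³. Depth below WT = 7.3 m.
σ'_h at WT = K_a γ d_w = 6.315 kPa; at base = 6.315 + K_a γ' × 7.3 = 20.49 kPa.
P₁ (0–1.8 m) = ½×6.315×1.8 = 5.683. P₂ (1.8–9.1 m) = ½(6.315+20.49)×7.3 = 97.83.
P_w = ½ γ_w h₂² = 0.5×9.81×7.3² = 261.4. Total = 5.683+97.83+261.4 = 364.9 kN/m.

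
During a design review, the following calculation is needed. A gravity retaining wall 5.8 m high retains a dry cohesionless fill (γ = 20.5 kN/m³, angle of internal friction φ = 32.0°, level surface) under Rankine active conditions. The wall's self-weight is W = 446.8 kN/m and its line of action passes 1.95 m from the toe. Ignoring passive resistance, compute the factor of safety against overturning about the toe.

K_a = tan²(45° − 32.0°/2) = 0.3073.
P_a = ½K_aγH² = 0.5×0.3073×20.5×5.8² = 105.9 kN/m, acting at H/3 = 1.933 m above the base.
Overturning moment M_o = P_a × H/3 = 105.9 × 1.933 = 204.8.
Resisting moment M_r = W × 1.95 = 446.8 × 1.95 = 871.3.
FS_overturning = M_r/M_o = 871.3/204.8 = 4.254.

4.25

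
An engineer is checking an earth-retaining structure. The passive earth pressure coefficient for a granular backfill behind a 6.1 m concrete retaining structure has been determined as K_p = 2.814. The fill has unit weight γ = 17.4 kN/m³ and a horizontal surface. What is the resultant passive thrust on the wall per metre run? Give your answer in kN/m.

911 kN/m

P = ½ K_p γ H² = 0.5 × 2.814 × 17.4 × 6.1² = 911.0 kN/m.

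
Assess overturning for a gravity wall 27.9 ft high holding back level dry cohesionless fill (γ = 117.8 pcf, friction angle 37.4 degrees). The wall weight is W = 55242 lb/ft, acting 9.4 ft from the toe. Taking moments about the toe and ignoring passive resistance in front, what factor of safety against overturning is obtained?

4.99

K_a = tan²(45° − 37.4°/2) = 0.2443.
P_a = ½K_aγH² = 0.5×0.2443×117.8×27.9² = 11200 lb/ft, acting at H/3 = 9.300 ft above the base.
Overturning moment M_o = P_a × H/3 = 11200 × 9.300 = 104200.
Resisting moment M_r = W × 9.4 = 55242 × 9.4 = 519300.
FS_overturning = M_r/M_o = 519300/104200 = 4.986.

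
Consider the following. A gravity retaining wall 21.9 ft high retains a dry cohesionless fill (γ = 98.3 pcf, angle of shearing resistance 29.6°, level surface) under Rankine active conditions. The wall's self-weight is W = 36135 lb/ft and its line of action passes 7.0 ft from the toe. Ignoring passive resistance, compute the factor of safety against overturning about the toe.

4.34

K_a = tan²(45° − 29.6°/2) = 0.3387.
P_a = ½K_aγH² = 0.5×0.3387×98.3×21.9² = 7985 lb/ft, acting at H/3 = 7.300 ft above the base.
Overturning moment M_o = P_a × H/3 = 7985 × 7.300 = 58290.
Resisting moment M_r = W × 7.0 = 36135 × 7.0 = 252900.
FS_overturning = M_r/M_o = 252900/58290 = 4.339.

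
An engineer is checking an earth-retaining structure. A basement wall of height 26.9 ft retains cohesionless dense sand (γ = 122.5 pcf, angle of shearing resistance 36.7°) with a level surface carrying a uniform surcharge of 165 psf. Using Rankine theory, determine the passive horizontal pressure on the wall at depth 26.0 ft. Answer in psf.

13300 psf

K_p = (1 + sin φ)/(1 − sin φ) = 3.970.
σ_v = γz + q = 122.5 × 26.0 + 165 = 3350 psf.
σ_h = K_p σ_v = 3.970 × 3350 = 13300 psf.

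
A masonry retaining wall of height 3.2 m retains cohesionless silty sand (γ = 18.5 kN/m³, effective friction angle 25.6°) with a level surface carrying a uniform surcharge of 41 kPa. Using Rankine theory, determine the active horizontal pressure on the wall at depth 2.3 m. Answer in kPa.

33.1 kPa

K_a = (1 − sin φ)/(1 + sin φ) = 0.3966.
σ_v = γz + q = 18.5 × 2.3 + 41 = 83.55 kPa.
σ_h = K_a σ_v = 0.3966 × 83.55 = 33.13 kPa.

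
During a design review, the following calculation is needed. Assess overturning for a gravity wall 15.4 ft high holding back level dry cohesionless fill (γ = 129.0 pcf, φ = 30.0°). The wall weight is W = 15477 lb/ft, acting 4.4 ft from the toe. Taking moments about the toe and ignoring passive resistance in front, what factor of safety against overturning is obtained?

2.60

K_a = tan²(45° − 30.0°/2) = 0.3333.
P_a = ½K_aγH² = 0.5×0.3333×129.0×15.4² = 5099 lb/ft, acting at H/3 = 5.133 ft above the base.
Overturning moment M_o = P_a × H/3 = 5099 × 5.133 = 26170.
Resisting moment M_r = W × 4.4 = 15477 × 4.4 = 68100.
FS_overturning = M_r/M_o = 68100/26170 = 2.602.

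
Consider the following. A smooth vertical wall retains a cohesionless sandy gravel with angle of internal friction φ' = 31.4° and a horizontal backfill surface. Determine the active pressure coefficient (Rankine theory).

K_a = (1 − sin φ)/(1 + sin φ) = (1 − sin 31.4°)/(1 + sin 31.4°) = 0.3149.

0.315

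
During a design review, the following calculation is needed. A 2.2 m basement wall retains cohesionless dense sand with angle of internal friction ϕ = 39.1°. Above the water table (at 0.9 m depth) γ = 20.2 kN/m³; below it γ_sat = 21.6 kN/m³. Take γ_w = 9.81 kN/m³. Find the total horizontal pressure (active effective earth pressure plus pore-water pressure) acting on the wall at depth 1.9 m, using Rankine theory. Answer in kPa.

K_a = (1 − sin φ)/(1 + sin φ) = 0.2265.
γ' = 21.6 − 9.81 = 11.79 kN/m³.
Effective vertical stress at 1.9 m: σ'_v = 20.2×0.9 + 11.79×1.000 = 29.97 kPa.
σ'_h = K_a σ'_v = 0.2265 × 29.97 = 6.788 kPa; u = γ_w × 1.000 = 9.810 kPa.
Total σ_h = 6.788 + 9.810 = 16.60 kPa.

16.6 kPa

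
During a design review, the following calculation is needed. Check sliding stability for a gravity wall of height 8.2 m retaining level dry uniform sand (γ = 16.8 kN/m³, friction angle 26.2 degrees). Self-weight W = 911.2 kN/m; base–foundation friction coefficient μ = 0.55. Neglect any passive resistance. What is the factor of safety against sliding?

K_a = tan²(45° − 26.2°/2) = 0.3874.
P_a = ½K_aγH² = 0.5×0.3874×16.8×8.2² = 218.8 kN/m, acting at H/3 = 2.733 m above the base.
FS_sliding = μW / P_a = 0.55×911.2 / 218.8 = 2.290.

2.29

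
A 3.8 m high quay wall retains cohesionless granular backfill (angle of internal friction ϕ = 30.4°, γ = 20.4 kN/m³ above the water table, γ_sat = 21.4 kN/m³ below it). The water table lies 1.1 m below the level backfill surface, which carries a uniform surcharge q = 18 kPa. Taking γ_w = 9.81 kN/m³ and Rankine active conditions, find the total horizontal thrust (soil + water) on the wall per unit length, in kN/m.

K_a = tan²(45° − φ/2) = 0.3280.
γ' = 21.4 − 9.81 = 11.59 kN/m³. h₂ = H − d_w = 2.7 m.
σ'_h: at surface K_a·q = 5.904; at WT K_a(q+γd_w) = 13.26; at base K_a(q+γd_w+γ'h₂) = 23.53 kPa.
P₁ = ½(5.904+13.26)×1.1 = 10.54; P₂ = ½(13.26+23.53)×2.7 = 49.67; P_w = ½γ_w h₂² = 35.76.
Total = 10.54+49.67+35.76 = 95.97 kN/m.

96.0 kN/m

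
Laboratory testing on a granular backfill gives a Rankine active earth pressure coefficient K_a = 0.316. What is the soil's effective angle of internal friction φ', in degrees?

31.3°

K_a = tan²(45° − φ/2) ⇒ 45° − φ/2 = arctan(√0.316) = 29.34°.
φ = 2(45° − 29.34°) = 31.32°.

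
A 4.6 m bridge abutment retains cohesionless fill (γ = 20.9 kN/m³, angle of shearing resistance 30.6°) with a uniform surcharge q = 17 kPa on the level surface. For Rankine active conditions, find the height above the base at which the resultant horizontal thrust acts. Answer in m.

K_a = 0.3253.
Triangular part P₁ = ½K_aγH² = 71.94 at H/3 = 1.533 m; rectangular part P₂ = K_a q H = 25.44 at H/2 = 2.300 m.
ȳ = (P₁·1.533 + P₂·2.300)/(P₁+P₂) = 1.734 m.

1.73 m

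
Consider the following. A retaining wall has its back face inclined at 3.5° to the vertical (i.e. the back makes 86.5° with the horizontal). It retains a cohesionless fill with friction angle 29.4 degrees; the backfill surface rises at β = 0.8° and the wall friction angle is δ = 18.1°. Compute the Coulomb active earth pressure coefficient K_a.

0.334

K_a = sin²(α+φ) / [sin²α · sin(α−δ) · (1 + √{sin(φ+δ)sin(φ−β) / (sin(α−δ)sin(α+β))})²].
With α = 86.5°, φ = 29.4°, δ = 18.1°, β = 0.8°: K_a = 0.3343.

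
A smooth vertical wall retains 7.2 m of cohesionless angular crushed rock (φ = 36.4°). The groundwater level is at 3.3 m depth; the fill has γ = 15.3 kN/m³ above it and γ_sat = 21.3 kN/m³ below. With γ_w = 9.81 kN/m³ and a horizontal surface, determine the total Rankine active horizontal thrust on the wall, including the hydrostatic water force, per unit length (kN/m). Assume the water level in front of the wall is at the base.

168 kN/m

K_a = tan²(45° − φ/2) = 0.2552.
γ' = 21.3 − 9.81 = 11.49 kN/m³. Depth below WT = 3.9 m.
σ'_h at WT = K_a γ d_w = 12.88 kPa; at base = 12.88 + K_a γ' × 3.9 = 24.32 kPa.
P₁ (0–3.3 m) = ½×12.88×3.3 = 21.26. P₂ (3.3–7.2 m) = ½(12.88+24.32)×3.9 = 72.54.
P_w = ½ γ_w h₂² = 0.5×9.81×3.9² = 74.61. Total = 21.26+72.54+74.61 = 168.4 kN/m.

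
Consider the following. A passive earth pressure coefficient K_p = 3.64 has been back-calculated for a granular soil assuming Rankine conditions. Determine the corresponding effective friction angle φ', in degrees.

34.7°

K_p = (1+sin φ)/(1−sin φ) ⇒ sin φ = (K_p − 1)/(K_p + 1) = 0.5690.
φ = arcsin(0.5690) = 34.68°.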